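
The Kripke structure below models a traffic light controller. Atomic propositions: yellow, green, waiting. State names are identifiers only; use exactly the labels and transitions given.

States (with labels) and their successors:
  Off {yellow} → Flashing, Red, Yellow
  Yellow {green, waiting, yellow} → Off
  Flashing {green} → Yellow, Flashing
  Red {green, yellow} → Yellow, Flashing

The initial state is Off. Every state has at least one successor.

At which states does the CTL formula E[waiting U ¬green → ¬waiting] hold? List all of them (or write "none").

States satisfying waiting: {Yellow}.
States satisfying ¬green → ¬waiting: {Off, Yellow, Flashing, Red}.
States satisfying E[waiting U ¬green → ¬waiting]: {Off, Yellow, Flashing, Red}.

{Off, Yellow, Flashing, Red}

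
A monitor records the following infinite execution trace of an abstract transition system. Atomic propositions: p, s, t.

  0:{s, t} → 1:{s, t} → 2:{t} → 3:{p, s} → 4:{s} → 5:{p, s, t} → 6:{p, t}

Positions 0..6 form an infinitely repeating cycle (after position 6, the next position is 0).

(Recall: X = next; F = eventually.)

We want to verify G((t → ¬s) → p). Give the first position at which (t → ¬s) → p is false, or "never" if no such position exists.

Check (t → ¬s) → p at each position in order: 0 ✓, 1 ✓.
At position 2 the labels are {t}, so (t → ¬s) → p is false there. This is the first violation.

2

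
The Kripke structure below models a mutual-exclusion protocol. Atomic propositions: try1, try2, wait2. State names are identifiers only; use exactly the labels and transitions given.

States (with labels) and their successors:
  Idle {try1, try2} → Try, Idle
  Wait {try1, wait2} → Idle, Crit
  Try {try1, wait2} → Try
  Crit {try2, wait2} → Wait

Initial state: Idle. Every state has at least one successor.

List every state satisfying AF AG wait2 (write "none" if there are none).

States satisfying AG wait2: {Try}.
States satisfying AF AG wait2: {Try}.

{Try}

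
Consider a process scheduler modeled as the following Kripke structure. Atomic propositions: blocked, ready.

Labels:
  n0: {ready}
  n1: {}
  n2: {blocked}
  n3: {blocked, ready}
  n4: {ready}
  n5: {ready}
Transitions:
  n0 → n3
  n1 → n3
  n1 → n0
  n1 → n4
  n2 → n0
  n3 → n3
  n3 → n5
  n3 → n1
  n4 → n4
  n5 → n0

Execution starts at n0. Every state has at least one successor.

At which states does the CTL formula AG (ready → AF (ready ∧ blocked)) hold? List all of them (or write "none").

none

States satisfying ready → AF (ready ∧ blocked): {n0, n1, n2, n3, n5}.
States satisfying AG (ready → AF (ready ∧ blocked)): ∅.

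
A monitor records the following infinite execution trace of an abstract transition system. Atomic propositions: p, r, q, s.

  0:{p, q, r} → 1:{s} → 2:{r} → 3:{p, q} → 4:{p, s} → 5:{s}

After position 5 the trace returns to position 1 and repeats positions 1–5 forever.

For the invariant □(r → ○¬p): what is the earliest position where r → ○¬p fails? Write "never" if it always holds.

2

Check r → ○¬p at each position in order: 0 ✓, 1 ✓.
At position 2 the labels are {r} and the next position 3 has {p, q}, so r → ○¬p is false there. This is the first violation.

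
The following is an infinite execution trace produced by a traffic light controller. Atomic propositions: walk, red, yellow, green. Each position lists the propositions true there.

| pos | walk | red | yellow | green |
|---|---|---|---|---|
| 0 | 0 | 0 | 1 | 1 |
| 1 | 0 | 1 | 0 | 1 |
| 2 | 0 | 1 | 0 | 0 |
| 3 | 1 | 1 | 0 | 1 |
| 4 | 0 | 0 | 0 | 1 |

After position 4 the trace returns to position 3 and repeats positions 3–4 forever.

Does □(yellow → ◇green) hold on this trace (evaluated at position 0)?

yellow → ◇green holds at every position 0..4, and those are all positions ever visited, so □(yellow → ◇green) holds.
Positions where yellow holds: 0.
Check ◇green at each: 0→ok.

Yes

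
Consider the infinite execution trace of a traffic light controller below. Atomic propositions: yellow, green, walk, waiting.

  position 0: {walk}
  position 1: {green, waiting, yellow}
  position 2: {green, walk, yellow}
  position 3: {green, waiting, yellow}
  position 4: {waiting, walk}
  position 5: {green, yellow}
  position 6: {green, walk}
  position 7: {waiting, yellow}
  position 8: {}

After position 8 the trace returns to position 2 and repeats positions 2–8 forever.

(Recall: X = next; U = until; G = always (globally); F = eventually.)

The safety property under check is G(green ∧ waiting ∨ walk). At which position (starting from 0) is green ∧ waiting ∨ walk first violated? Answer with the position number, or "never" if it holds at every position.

5

Check green ∧ waiting ∨ walk at each position in order: 0 ✓, 1 ✓, 2 ✓, 3 ✓, 4 ✓.
At position 5 the labels are {green, yellow}, so green ∧ waiting ∨ walk is false there. This is the first violation.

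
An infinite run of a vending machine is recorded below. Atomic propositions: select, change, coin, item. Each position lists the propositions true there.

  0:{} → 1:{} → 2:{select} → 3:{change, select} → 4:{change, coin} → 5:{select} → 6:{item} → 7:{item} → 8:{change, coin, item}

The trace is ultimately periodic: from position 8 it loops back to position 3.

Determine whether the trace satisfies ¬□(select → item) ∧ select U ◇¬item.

Walking from position 0: ◇¬item first holds at position 0, and select holds at every earlier position along the way, so select U ◇¬item holds.
At position 0: ¬□(select → item) is true; select U ◇¬item is true; so ¬□(select → item) ∧ select U ◇¬item is true.

Satisfied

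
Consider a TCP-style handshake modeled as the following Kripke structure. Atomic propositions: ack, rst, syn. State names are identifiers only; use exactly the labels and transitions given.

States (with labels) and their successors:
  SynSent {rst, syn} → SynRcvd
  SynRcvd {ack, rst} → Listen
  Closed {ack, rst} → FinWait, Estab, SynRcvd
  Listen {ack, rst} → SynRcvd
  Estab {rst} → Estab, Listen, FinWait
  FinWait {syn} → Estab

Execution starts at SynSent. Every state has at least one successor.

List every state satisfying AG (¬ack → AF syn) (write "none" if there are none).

States satisfying ¬ack → AF syn: {SynSent, SynRcvd, Closed, Listen, FinWait}.
States satisfying AG (¬ack → AF syn): {SynSent, SynRcvd, Listen}.

{SynSent, SynRcvd, Listen}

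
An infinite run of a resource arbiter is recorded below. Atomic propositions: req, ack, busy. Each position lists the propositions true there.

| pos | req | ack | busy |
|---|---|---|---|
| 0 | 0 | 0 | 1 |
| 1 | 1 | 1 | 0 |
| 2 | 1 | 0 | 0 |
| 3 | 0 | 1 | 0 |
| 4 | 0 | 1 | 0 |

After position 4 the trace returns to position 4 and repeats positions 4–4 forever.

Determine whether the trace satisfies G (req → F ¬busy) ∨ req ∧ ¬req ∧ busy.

req → F ¬busy holds at every position 0..4, and those are all positions ever visited, so G (req → F ¬busy) holds.
Positions where req holds: 1, 2.
Check F ¬busy at each: 1→ok, 2→ok.
At position 0: G (req → F ¬busy) is true; req ∧ ¬req ∧ busy is false; so G (req → F ¬busy) ∨ req ∧ ¬req ∧ busy is true.

Holds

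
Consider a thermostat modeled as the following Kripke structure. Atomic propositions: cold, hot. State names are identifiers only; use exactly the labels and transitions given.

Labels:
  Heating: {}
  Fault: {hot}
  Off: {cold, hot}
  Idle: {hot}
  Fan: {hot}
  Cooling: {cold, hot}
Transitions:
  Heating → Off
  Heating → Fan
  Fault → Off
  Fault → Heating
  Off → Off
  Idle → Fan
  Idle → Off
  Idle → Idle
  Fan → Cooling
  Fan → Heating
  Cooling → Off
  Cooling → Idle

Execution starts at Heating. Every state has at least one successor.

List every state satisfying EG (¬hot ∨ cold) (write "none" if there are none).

{Heating, Off, Cooling}

States satisfying ¬hot ∨ cold: {Heating, Off, Cooling}.
States satisfying EG (¬hot ∨ cold): {Heating, Off, Cooling}.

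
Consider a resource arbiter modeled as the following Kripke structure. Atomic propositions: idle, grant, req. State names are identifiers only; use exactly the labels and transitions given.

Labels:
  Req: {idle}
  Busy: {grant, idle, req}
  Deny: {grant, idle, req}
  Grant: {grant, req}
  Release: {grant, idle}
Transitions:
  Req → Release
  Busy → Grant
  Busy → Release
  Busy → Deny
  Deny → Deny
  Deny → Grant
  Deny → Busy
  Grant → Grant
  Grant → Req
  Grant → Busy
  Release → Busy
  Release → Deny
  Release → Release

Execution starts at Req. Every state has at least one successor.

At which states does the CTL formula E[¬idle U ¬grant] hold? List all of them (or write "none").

{Req, Grant}

States satisfying ¬idle: {Grant}.
States satisfying ¬grant: {Req}.
States satisfying E[¬idle U ¬grant]: {Req, Grant}.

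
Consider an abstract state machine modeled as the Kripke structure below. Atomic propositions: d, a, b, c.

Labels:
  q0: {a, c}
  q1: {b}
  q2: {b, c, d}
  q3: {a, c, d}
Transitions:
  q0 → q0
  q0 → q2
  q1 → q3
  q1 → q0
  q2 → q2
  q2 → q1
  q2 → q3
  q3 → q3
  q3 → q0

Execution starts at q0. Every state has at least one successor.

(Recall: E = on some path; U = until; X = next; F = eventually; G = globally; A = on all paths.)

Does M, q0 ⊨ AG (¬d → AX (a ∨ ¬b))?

Does not hold

States satisfying ¬d → AX (a ∨ ¬b): {q1, q2, q3}.
States satisfying AG (¬d → AX (a ∨ ¬b)): ∅.
q0 is reachable from q0 and violates ¬d → AX (a ∨ ¬b), so AG fails at q0.
q0 ∉ Sat(AG (¬d → AX (a ∨ ¬b))).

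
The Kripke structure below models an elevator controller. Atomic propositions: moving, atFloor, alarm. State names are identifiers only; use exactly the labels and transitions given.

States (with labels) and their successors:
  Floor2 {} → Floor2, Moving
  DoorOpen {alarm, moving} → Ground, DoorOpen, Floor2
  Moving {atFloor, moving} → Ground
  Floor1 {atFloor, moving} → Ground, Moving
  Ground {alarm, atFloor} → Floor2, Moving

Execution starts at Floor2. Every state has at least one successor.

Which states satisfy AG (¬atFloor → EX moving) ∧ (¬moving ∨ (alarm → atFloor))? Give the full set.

{Floor2, Moving, Floor1, Ground}

States satisfying ¬atFloor → EX moving: {Floor2, DoorOpen, Moving, Floor1, Ground}.
States satisfying AG (¬atFloor → EX moving): {Floor2, DoorOpen, Moving, Floor1, Ground}.
States satisfying ¬moving: {Floor2, Ground}.
States satisfying alarm → atFloor: {Floor2, Moving, Floor1, Ground}.
States satisfying ¬moving ∨ (alarm → atFloor): {Floor2, Moving, Floor1, Ground}.
States satisfying AG (¬atFloor → EX moving) ∧ (¬moving ∨ (alarm → atFloor)): {Floor2, Moving, Floor1, Ground}.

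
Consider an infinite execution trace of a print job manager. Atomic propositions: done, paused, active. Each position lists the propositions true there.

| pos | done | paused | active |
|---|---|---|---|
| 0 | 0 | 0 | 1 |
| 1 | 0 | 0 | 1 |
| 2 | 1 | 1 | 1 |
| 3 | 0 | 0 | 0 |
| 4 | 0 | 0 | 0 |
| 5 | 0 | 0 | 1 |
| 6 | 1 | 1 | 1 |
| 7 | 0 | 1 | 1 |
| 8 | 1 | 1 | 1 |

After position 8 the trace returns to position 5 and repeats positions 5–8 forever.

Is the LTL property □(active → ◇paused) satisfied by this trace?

active → ◇paused holds at every position 0..8, and those are all positions ever visited, so □(active → ◇paused) holds.
Positions where active holds: 0, 1, 2, 5, 6, 7, 8.
Check ◇paused at each: 0→ok, 1→ok, 2→ok, 5→ok, 6→ok, 7→ok, 8→ok.

Holds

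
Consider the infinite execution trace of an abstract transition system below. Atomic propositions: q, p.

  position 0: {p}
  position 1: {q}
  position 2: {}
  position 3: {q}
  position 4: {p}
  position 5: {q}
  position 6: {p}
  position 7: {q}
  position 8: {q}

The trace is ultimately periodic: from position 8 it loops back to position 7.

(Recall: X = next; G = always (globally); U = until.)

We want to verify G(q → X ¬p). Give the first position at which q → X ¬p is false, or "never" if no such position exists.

3

Check q → X ¬p at each position in order: 0 ✓, 1 ✓, 2 ✓.
At position 3 the labels are {q} and the next position 4 has {p}, so q → X ¬p is false there. This is the first violation.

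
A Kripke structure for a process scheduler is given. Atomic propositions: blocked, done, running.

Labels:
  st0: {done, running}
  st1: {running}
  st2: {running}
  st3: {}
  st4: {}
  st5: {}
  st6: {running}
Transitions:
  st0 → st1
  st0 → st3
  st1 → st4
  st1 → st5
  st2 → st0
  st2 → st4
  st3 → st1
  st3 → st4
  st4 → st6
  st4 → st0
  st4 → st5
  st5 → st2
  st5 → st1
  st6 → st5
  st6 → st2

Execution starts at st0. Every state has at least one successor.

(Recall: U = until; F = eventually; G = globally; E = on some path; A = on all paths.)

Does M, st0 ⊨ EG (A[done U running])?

States satisfying A[done U running]: {st0, st1, st2, st6}.
States satisfying EG (A[done U running]): ∅.
No suitable path/successor from st0 witnesses the formula.
st0 ∉ Sat(EG (A[done U running])).

No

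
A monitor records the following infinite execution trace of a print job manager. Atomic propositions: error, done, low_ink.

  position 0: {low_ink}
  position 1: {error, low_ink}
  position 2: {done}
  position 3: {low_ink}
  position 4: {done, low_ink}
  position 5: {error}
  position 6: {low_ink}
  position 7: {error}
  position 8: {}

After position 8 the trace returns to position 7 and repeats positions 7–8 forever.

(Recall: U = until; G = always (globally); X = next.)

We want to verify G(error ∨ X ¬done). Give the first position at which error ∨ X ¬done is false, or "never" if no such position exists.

Check error ∨ X ¬done at each position in order: 0 ✓, 1 ✓, 2 ✓.
At position 3 the labels are {low_ink} and the next position 4 has {done, low_ink}, so error ∨ X ¬done is false there. This is the first violation.

3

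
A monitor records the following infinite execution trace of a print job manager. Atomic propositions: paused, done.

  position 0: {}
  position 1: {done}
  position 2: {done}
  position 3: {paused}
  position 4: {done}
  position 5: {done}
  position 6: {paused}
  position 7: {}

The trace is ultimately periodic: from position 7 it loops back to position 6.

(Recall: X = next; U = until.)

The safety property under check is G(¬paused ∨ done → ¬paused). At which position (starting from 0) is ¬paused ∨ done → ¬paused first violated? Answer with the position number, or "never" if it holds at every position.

¬paused ∨ done → ¬paused holds at every position 0..7, and those are all the positions the trace ever visits, so the invariant G(¬paused ∨ done → ¬paused) is never violated.

never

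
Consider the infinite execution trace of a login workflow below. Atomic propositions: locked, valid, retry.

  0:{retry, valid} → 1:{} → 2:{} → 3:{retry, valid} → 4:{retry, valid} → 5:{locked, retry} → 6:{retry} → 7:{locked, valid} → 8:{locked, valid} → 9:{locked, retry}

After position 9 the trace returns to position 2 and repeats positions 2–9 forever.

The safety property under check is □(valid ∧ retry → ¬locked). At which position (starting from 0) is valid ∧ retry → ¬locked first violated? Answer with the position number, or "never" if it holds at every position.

valid ∧ retry → ¬locked holds at every position 0..9, and those are all the positions the trace ever visits, so the invariant □(valid ∧ retry → ¬locked) is never violated.

never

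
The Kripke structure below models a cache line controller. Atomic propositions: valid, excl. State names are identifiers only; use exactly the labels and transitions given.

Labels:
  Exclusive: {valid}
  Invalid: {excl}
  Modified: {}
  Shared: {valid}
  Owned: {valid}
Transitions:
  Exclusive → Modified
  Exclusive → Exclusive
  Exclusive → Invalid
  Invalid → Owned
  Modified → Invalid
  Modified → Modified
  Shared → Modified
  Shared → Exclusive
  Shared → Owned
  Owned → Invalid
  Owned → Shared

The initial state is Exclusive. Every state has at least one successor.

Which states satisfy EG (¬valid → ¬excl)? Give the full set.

States satisfying ¬valid → ¬excl: {Exclusive, Modified, Shared, Owned}.
States satisfying EG (¬valid → ¬excl): {Exclusive, Modified, Shared, Owned}.

{Exclusive, Modified, Shared, Owned}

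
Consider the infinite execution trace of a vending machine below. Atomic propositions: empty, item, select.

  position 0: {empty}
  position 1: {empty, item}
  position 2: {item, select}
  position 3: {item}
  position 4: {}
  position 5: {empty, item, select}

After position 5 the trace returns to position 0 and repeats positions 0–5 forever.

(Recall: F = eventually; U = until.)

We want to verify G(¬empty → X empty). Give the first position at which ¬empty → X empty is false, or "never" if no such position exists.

Check ¬empty → X empty at each position in order: 0 ✓, 1 ✓.
At position 2 the labels are {item, select} and the next position 3 has {item}, so ¬empty → X empty is false there. This is the first violation.

2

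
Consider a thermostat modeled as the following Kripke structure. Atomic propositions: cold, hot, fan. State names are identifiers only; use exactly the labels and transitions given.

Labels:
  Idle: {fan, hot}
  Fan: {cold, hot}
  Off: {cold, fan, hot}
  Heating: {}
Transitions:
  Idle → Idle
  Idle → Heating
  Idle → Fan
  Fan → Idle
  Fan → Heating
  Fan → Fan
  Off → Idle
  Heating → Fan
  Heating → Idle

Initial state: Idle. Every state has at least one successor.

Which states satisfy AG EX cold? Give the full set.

States satisfying EX cold: {Idle, Fan, Heating}.
States satisfying AG EX cold: {Idle, Fan, Heating}.

{Idle, Fan, Heating}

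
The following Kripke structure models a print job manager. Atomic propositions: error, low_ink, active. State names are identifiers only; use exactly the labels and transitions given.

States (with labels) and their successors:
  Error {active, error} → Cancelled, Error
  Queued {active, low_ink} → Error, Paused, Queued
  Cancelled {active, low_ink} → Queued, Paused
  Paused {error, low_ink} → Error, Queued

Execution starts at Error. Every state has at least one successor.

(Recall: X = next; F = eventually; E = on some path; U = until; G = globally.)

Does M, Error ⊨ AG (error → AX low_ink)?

States satisfying error → AX low_ink: {Queued, Cancelled}.
States satisfying AG (error → AX low_ink): ∅.
Error is reachable from Error and violates error → AX low_ink, so AG fails at Error.
Error ∉ Sat(AG (error → AX low_ink)).

No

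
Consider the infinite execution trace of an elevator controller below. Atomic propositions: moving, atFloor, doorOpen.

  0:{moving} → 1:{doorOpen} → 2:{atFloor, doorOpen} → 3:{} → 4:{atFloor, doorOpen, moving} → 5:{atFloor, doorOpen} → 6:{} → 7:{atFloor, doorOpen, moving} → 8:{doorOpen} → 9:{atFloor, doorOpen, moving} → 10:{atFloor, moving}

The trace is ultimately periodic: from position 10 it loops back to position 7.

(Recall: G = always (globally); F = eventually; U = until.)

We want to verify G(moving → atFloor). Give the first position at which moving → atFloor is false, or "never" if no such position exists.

0

At position 0 the labels are {moving}, so moving → atFloor is false there. This is the first violation.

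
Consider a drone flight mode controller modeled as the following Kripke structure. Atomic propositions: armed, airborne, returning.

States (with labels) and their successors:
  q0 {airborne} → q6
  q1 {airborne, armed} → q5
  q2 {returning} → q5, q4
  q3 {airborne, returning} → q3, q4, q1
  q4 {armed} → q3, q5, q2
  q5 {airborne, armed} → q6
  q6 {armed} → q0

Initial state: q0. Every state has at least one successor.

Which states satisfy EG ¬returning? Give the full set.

{q0, q1, q4, q5, q6}

States satisfying ¬returning: {q0, q1, q4, q5, q6}.
States satisfying EG ¬returning: {q0, q1, q4, q5, q6}.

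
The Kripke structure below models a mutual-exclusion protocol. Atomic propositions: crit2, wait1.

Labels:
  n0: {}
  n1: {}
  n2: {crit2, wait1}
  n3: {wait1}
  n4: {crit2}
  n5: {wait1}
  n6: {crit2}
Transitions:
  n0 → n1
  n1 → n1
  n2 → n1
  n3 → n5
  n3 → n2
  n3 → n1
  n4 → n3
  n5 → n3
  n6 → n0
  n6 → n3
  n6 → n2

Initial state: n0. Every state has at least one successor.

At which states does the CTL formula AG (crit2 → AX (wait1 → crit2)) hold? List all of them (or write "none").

{n0, n1, n2, n3, n5}

States satisfying crit2 → AX (wait1 → crit2): {n0, n1, n2, n3, n5}.
States satisfying AG (crit2 → AX (wait1 → crit2)): {n0, n1, n2, n3, n5}.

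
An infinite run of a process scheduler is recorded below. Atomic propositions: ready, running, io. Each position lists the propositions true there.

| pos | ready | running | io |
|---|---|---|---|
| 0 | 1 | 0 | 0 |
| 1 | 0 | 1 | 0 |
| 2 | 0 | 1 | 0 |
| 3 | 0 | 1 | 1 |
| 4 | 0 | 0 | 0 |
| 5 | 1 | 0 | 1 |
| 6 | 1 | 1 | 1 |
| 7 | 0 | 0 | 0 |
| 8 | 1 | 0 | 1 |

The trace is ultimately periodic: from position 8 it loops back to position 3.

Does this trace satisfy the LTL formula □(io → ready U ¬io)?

Violated

io → ready U ¬io must hold at every position from 0 onward. It fails at position 3, so □(io → ready U ¬io) is false.
Positions where io holds: 3, 5, 6, 8.
Check ready U ¬io at each: 3→fails, 5→ok, 6→ok, 8→fails.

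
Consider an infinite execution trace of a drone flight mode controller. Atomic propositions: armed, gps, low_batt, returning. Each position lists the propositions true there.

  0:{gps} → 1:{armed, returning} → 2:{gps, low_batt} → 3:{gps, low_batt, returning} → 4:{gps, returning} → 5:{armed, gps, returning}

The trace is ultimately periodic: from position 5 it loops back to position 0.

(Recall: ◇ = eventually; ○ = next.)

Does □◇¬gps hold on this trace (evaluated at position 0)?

◇¬gps holds at every position 0..5, and those are all positions ever visited, so □◇¬gps holds.

Holds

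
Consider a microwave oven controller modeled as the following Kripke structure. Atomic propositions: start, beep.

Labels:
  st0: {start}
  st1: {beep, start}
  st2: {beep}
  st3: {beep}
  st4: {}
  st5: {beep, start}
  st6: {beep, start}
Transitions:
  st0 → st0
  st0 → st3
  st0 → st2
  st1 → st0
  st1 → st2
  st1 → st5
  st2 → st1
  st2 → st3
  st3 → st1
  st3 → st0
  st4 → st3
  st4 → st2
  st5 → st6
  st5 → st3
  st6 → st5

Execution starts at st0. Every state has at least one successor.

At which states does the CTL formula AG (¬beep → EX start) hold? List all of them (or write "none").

{st0, st1, st2, st3, st5, st6}

States satisfying ¬beep → EX start: {st0, st1, st2, st3, st5, st6}.
States satisfying AG (¬beep → EX start): {st0, st1, st2, st3, st5, st6}.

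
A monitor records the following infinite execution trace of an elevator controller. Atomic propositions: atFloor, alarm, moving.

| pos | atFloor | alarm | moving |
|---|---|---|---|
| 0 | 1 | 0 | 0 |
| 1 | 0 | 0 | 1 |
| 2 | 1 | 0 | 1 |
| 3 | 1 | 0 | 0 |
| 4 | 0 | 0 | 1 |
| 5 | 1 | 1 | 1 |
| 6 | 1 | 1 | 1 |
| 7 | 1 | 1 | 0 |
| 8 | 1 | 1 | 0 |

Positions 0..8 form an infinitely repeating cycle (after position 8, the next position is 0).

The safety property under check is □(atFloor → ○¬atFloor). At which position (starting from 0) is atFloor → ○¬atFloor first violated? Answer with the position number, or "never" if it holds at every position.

Check atFloor → ○¬atFloor at each position in order: 0 ✓, 1 ✓.
At position 2 the labels are {atFloor, moving} and the next position 3 has {atFloor}, so atFloor → ○¬atFloor is false there. This is the first violation.

2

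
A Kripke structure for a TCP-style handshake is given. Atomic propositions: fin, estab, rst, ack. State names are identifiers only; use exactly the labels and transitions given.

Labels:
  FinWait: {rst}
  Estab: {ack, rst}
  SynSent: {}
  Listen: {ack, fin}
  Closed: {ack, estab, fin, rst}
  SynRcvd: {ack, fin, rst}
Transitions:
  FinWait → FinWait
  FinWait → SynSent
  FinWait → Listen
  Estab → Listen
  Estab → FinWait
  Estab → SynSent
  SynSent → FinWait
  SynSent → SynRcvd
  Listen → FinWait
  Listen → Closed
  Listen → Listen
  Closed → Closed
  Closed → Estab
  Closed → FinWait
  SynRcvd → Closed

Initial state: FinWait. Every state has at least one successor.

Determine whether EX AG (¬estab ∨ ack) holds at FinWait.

States satisfying AG (¬estab ∨ ack): {FinWait, Estab, SynSent, Listen, Closed, SynRcvd}.
States satisfying EX AG (¬estab ∨ ack): {FinWait, Estab, SynSent, Listen, Closed, SynRcvd}.
FinWait ∈ Sat(EX AG (¬estab ∨ ack)).

Yes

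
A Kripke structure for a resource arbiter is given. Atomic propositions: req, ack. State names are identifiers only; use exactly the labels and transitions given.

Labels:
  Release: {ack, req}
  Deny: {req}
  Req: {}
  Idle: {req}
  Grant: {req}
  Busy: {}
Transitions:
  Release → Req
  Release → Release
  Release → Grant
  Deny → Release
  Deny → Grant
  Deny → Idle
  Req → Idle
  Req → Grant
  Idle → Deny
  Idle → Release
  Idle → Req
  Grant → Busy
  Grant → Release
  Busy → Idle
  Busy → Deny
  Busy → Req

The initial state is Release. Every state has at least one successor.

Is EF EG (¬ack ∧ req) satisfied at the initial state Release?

Holds

States satisfying EG (¬ack ∧ req): {Deny, Idle}.
States satisfying EF EG (¬ack ∧ req): {Release, Deny, Req, Idle, Grant, Busy}.
Some path from Release reaches a state where EG (¬ack ∧ req) holds.
Release ∈ Sat(EF EG (¬ack ∧ req)).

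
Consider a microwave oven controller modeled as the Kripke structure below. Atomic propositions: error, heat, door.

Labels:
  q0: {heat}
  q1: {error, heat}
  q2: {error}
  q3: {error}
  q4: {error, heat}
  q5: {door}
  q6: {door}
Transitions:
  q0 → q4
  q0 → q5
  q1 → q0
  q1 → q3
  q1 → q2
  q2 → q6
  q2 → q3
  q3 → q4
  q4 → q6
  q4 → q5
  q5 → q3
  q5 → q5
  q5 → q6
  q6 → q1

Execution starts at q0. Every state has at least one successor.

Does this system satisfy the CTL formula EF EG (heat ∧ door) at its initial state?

States satisfying EG (heat ∧ door): ∅.
States satisfying EF EG (heat ∧ door): ∅.
No suitable path/successor from q0 witnesses the formula.
q0 ∉ Sat(EF EG (heat ∧ door)).

Does not hold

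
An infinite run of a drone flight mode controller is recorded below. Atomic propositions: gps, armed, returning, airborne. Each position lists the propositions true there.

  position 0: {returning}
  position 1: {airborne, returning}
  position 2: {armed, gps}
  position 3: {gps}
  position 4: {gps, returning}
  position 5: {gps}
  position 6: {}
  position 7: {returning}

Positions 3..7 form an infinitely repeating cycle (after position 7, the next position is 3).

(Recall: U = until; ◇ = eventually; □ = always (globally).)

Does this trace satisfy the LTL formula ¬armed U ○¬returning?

Walking from position 0: ○¬returning first holds at position 1, and ¬armed holds at every earlier position along the way, so ¬armed U ○¬returning holds.

Holds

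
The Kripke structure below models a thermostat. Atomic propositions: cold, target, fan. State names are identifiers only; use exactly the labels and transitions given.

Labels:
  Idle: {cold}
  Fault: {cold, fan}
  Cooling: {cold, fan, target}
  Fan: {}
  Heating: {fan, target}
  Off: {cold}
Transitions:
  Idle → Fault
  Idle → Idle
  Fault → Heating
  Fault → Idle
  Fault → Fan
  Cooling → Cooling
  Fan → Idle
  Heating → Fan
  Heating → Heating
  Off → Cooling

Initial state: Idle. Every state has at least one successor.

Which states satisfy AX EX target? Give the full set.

{Cooling, Off}

States satisfying EX target: {Fault, Cooling, Heating, Off}.
States satisfying AX EX target: {Cooling, Off}.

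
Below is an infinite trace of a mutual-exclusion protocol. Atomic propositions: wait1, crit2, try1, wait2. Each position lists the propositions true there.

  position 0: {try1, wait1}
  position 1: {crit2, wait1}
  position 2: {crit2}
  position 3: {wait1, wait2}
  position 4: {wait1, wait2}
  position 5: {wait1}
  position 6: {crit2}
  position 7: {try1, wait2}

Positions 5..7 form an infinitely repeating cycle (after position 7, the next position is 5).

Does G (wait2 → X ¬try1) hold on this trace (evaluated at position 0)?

wait2 → X ¬try1 holds at every position 0..7, and those are all positions ever visited, so G (wait2 → X ¬try1) holds.
Positions where wait2 holds: 3, 4, 7.
Check X ¬try1 at each: 3→ok, 4→ok, 7→ok.

Satisfied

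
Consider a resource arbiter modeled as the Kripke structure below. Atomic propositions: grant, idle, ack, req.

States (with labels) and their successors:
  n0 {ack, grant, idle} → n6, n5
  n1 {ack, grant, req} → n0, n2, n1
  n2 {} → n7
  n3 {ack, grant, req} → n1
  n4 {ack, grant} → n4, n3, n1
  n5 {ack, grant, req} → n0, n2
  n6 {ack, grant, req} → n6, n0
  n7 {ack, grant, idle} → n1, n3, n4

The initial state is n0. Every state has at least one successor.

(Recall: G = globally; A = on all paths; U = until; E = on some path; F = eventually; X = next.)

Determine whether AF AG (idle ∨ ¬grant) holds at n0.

No

States satisfying AG (idle ∨ ¬grant): ∅.
States satisfying AF AG (idle ∨ ¬grant): ∅.
There is a path from n0 along which AG (idle ∨ ¬grant) never holds.
n0 ∉ Sat(AF AG (idle ∨ ¬grant)).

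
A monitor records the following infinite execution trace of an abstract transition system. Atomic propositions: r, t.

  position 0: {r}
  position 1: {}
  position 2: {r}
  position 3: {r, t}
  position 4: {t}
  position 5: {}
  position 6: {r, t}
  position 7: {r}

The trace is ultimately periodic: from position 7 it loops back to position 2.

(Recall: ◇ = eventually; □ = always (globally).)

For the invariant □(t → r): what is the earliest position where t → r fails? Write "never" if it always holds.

Check t → r at each position in order: 0 ✓, 1 ✓, 2 ✓, 3 ✓.
At position 4 the labels are {t}, so t → r is false there. This is the first violation.

4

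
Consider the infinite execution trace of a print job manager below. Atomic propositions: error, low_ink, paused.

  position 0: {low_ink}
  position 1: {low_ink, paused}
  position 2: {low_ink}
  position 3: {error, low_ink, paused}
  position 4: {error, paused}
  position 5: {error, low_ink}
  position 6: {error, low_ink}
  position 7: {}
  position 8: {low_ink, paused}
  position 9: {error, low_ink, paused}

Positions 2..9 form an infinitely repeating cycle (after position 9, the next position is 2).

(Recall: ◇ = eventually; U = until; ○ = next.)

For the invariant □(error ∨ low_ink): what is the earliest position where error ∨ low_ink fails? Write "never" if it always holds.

Check error ∨ low_ink at each position in order: 0 ✓, 1 ✓, 2 ✓, 3 ✓, 4 ✓, 5 ✓, 6 ✓.
At position 7 the labels are {}, so error ∨ low_ink is false there. This is the first violation.

7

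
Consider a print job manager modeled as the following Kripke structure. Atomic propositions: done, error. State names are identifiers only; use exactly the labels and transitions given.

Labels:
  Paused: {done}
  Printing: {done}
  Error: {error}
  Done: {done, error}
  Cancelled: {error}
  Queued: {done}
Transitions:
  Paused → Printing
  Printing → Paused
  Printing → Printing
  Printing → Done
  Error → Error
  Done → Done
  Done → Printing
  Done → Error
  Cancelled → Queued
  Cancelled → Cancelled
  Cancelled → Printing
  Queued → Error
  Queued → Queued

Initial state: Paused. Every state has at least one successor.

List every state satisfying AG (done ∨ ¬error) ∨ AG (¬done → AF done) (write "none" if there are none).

States satisfying done ∨ ¬error: {Paused, Printing, Done, Queued}.
States satisfying AG (done ∨ ¬error): ∅.
States satisfying ¬done → AF done: {Paused, Printing, Done, Queued}.
States satisfying AG (¬done → AF done): ∅.
States satisfying AG (done ∨ ¬error) ∨ AG (¬done → AF done): ∅.

none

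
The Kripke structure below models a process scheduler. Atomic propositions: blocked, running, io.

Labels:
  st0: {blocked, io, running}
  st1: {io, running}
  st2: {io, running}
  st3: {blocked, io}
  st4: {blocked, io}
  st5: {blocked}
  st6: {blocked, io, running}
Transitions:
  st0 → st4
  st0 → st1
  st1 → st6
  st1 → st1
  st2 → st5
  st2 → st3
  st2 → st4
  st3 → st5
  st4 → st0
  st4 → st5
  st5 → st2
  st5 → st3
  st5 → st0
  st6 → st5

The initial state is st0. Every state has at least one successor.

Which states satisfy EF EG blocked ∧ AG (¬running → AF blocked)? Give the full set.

States satisfying EG blocked: {st0, st3, st4, st5, st6}.
States satisfying EF EG blocked: {st0, st1, st2, st3, st4, st5, st6}.
States satisfying ¬running → AF blocked: {st0, st1, st2, st3, st4, st5, st6}.
States satisfying AG (¬running → AF blocked): {st0, st1, st2, st3, st4, st5, st6}.
States satisfying EF EG blocked ∧ AG (¬running → AF blocked): {st0, st1, st2, st3, st4, st5, st6}.

{st0, st1, st2, st3, st4, st5, st6}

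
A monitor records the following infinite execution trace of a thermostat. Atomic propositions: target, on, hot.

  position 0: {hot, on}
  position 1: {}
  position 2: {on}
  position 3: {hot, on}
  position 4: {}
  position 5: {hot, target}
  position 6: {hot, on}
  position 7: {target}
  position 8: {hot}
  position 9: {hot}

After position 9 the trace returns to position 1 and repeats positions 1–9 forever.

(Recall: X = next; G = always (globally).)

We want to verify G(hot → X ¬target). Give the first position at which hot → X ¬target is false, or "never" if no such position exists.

Check hot → X ¬target at each position in order: 0 ✓, 1 ✓, 2 ✓, 3 ✓, 4 ✓, 5 ✓.
At position 6 the labels are {hot, on} and the next position 7 has {target}, so hot → X ¬target is false there. This is the first violation.

6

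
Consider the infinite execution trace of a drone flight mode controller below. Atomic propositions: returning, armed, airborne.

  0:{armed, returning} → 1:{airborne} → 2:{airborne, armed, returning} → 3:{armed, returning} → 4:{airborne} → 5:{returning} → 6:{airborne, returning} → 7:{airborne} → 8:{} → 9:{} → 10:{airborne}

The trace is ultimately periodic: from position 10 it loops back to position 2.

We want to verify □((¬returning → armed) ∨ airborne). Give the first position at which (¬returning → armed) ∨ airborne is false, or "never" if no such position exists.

8

Check (¬returning → armed) ∨ airborne at each position in order: 0 ✓, 1 ✓, 2 ✓, 3 ✓, 4 ✓, 5 ✓, 6 ✓, 7 ✓.
At position 8 the labels are {}, so (¬returning → armed) ∨ airborne is false there. This is the first violation.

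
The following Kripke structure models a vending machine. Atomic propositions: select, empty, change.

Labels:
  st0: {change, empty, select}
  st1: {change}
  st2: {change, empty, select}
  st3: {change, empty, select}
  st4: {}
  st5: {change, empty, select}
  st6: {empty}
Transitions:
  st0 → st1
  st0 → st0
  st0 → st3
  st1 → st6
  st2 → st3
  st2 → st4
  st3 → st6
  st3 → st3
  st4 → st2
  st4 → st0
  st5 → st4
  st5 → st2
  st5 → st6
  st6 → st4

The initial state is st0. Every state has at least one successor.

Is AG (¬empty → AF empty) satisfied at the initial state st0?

States satisfying ¬empty → AF empty: {st0, st1, st2, st3, st4, st5, st6}.
States satisfying AG (¬empty → AF empty): {st0, st1, st2, st3, st4, st5, st6}.
Every state reachable from st0 satisfies ¬empty → AF empty.
st0 ∈ Sat(AG (¬empty → AF empty)).

Holds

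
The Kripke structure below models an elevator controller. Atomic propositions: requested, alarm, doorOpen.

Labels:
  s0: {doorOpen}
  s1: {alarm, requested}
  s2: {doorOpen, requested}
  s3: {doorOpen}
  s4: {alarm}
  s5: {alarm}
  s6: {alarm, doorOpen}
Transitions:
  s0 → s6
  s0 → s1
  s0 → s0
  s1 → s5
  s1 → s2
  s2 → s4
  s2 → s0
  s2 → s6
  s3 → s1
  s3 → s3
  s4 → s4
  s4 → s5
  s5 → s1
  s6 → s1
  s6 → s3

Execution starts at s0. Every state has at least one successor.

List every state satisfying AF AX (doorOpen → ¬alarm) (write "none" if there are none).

States satisfying AX (doorOpen → ¬alarm): {s1, s3, s4, s5, s6}.
States satisfying AF AX (doorOpen → ¬alarm): {s1, s3, s4, s5, s6}.

{s1, s3, s4, s5, s6}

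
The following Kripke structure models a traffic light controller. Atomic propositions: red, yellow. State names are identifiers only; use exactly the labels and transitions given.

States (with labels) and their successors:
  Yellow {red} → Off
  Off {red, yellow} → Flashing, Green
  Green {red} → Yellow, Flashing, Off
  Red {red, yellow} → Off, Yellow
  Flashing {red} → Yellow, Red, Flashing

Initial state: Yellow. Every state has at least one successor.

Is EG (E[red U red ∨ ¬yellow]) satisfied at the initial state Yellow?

States satisfying E[red U red ∨ ¬yellow]: {Yellow, Off, Green, Red, Flashing}.
States satisfying EG (E[red U red ∨ ¬yellow]): {Yellow, Off, Green, Red, Flashing}.
Yellow ∈ Sat(EG (E[red U red ∨ ¬yellow])).

Satisfied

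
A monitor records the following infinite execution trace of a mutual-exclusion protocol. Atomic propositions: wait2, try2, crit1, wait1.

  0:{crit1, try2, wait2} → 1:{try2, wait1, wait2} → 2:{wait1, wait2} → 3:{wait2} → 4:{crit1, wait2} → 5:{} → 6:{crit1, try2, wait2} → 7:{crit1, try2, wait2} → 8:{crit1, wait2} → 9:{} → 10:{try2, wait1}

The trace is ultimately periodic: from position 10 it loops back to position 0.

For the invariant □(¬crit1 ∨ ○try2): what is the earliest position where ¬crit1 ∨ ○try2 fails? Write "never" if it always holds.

4

Check ¬crit1 ∨ ○try2 at each position in order: 0 ✓, 1 ✓, 2 ✓, 3 ✓.
At position 4 the labels are {crit1, wait2} and the next position 5 has {}, so ¬crit1 ∨ ○try2 is false there. This is the first violation.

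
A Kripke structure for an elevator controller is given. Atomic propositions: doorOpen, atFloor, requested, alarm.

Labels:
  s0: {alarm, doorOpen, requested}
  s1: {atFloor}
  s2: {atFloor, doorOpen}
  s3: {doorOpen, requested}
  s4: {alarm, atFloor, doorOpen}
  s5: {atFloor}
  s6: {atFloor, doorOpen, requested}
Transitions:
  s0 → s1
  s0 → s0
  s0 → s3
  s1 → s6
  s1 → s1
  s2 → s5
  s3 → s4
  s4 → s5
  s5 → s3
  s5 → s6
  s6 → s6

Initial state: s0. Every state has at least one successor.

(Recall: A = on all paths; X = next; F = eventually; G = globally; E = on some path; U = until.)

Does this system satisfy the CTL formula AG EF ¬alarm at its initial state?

States satisfying EF ¬alarm: {s0, s1, s2, s3, s4, s5, s6}.
States satisfying AG EF ¬alarm: {s0, s1, s2, s3, s4, s5, s6}.
Every state reachable from s0 satisfies EF ¬alarm.
s0 ∈ Sat(AG EF ¬alarm).

Yes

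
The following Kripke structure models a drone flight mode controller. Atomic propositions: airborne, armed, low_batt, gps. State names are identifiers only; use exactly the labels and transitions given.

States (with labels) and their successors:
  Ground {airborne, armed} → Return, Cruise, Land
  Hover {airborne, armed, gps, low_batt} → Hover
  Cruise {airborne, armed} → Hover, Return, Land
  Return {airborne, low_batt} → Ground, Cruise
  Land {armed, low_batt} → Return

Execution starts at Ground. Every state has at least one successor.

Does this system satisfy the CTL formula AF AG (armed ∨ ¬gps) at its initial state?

States satisfying AG (armed ∨ ¬gps): {Ground, Hover, Cruise, Return, Land}.
States satisfying AF AG (armed ∨ ¬gps): {Ground, Hover, Cruise, Return, Land}.
Ground ∈ Sat(AF AG (armed ∨ ¬gps)).

Holds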